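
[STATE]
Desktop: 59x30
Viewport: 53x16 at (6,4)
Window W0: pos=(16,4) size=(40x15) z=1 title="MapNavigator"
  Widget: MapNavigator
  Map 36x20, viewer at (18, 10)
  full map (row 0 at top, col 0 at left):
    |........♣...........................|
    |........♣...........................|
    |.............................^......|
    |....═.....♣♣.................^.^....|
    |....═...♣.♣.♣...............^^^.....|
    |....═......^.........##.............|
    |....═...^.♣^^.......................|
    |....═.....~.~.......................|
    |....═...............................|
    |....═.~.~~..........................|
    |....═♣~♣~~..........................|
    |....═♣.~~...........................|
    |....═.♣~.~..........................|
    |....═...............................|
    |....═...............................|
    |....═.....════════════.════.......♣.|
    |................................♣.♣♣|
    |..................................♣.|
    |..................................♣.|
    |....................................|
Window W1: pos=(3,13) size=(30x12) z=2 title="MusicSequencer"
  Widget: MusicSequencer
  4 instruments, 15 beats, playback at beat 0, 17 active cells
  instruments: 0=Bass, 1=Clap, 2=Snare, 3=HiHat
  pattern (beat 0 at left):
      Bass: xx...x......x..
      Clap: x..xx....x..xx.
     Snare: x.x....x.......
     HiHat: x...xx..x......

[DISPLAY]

          ┏━━━━━━━━━━━━━━━━━━━━━━━━━━━━━━━━━━━━━━┓   
          ┃ MapNavigator                         ┃   
          ┠──────────────────────────────────────┨   
          ┃ ....═......^.........##............. ┃   
          ┃ ....═...^.♣^^....................... ┃   
          ┃ ....═.....~.~....................... ┃   
          ┃ ....═............................... ┃   
          ┃ ....═.~.~~.......................... ┃   
          ┃ ....═♣~♣~~........@................. ┃   
━━━━━━━━━━━━━━━━━━━━━━━━━━┓..................... ┃   
usicSequencer             ┃..................... ┃   
──────────────────────────┨..................... ┃   
    ▼12345678901234       ┃..................... ┃   
Bass██···█······█··       ┃═══════.════.......♣. ┃   
Clap█··██····█··██·       ┃━━━━━━━━━━━━━━━━━━━━━━┛   
nare█·█····█·······       ┃                          


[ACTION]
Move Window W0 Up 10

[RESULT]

          ┃ ....═...^.♣^^....................... ┃   
          ┃ ....═.....~.~....................... ┃   
          ┃ ....═............................... ┃   
          ┃ ....═.~.~~.......................... ┃   
          ┃ ....═♣~♣~~........@................. ┃   
          ┃ ....═♣.~~........................... ┃   
          ┃ ....═.♣~.~.......................... ┃   
          ┃ ....═............................... ┃   
          ┃ ....═............................... ┃   
━━━━━━━━━━━━━━━━━━━━━━━━━━┓═══════.════.......♣. ┃   
usicSequencer             ┃━━━━━━━━━━━━━━━━━━━━━━┛   
──────────────────────────┨                          
    ▼12345678901234       ┃                          
Bass██···█······█··       ┃                          
Clap█··██····█··██·       ┃                          
nare█·█····█·······       ┃                          


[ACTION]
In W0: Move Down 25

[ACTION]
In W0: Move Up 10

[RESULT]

          ┃ ....═......^.........##............. ┃   
          ┃ ....═...^.♣^^....................... ┃   
          ┃ ....═.....~.~....................... ┃   
          ┃ ....═............................... ┃   
          ┃ ....═.~.~~........@................. ┃   
          ┃ ....═♣~♣~~.......................... ┃   
          ┃ ....═♣.~~........................... ┃   
          ┃ ....═.♣~.~.......................... ┃   
          ┃ ....═............................... ┃   
━━━━━━━━━━━━━━━━━━━━━━━━━━┓..................... ┃   
usicSequencer             ┃━━━━━━━━━━━━━━━━━━━━━━┛   
──────────────────────────┨                          
    ▼12345678901234       ┃                          
Bass██···█······█··       ┃                          
Clap█··██····█··██·       ┃                          
nare█·█····█·······       ┃                          


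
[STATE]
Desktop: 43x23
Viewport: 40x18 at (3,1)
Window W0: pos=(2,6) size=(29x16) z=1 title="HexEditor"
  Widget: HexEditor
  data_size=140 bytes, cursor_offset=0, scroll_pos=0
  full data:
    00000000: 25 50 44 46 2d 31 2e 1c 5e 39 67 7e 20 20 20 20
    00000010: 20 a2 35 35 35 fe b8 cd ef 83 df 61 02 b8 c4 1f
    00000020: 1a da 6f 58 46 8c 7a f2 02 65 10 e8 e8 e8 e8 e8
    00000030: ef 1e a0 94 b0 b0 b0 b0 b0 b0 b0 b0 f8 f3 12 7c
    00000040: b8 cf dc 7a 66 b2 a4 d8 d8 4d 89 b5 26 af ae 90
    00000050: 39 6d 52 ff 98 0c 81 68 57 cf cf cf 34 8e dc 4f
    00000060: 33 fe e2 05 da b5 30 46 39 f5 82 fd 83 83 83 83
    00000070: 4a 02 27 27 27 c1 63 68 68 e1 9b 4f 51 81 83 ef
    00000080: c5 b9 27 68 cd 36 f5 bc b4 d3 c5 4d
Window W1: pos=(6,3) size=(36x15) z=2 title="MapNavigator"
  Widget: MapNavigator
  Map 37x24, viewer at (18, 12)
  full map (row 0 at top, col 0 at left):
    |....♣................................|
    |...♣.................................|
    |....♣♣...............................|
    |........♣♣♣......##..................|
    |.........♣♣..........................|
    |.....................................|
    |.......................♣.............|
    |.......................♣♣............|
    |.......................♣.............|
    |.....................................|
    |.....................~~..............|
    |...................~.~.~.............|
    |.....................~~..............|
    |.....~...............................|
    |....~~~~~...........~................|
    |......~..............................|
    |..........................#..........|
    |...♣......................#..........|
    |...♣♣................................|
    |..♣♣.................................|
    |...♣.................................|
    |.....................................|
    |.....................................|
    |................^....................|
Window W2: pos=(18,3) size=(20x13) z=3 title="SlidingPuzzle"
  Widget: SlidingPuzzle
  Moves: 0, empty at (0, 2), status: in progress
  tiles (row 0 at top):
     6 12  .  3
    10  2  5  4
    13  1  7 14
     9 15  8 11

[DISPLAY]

                                        
                                        
   ┏━━━━━━━━━━━┏━━━━━━━━━━━━━━━━━━┓━━━┓ 
   ┃ MapNavigat┃ SlidingPuzzle    ┃   ┃ 
   ┠───────────┠──────────────────┨───┨ 
━━━┃...........┃┌────┬────┬────┬──┃...┃ 
 He┃...........┃│  6 │ 12 │    │  ┃...┃ 
───┃...........┃├────┼────┼────┼──┃...┃ 
000┃...........┃│ 10 │  2 │  5 │  ┃...┃ 
000┃...........┃├────┼────┼────┼──┃...┃ 
000┃...........┃│ 13 │  1 │  7 │ 1┃...┃ 
000┃....~......┃├────┼────┼────┼──┃...┃ 
000┃...~~~~~...┃│  9 │ 15 │  8 │ 1┃...┃ 
000┃.....~.....┃└────┴────┴────┴──┃...┃ 
000┃...........┗━━━━━━━━━━━━━━━━━━┛...┃ 
000┃..♣......................#........┃ 
000┗━━━━━━━━━━━━━━━━━━━━━━━━━━━━━━━━━━┛ 
                           ┃            


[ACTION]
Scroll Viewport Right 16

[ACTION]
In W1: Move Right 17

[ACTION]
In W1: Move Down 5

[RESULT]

                                        
                                        
   ┏━━━━━━━━━━━┏━━━━━━━━━━━━━━━━━━┓━━━┓ 
   ┃ MapNavigat┃ SlidingPuzzle    ┃   ┃ 
   ┠───────────┠──────────────────┨───┨ 
━━━┃...~~......┃┌────┬────┬────┬──┃   ┃ 
 He┃...........┃│  6 │ 12 │    │  ┃   ┃ 
───┃..~........┃├────┼────┼────┼──┃   ┃ 
000┃...........┃│ 10 │  2 │  5 │  ┃   ┃ 
000┃........#..┃├────┼────┼────┼──┃   ┃ 
000┃........#..┃│ 13 │  1 │  7 │ 1┃   ┃ 
000┃...........┃├────┼────┼────┼──┃   ┃ 
000┃...........┃│  9 │ 15 │  8 │ 1┃   ┃ 
000┃...........┃└────┴────┴────┴──┃   ┃ 
000┃...........┗━━━━━━━━━━━━━━━━━━┛   ┃ 
000┃...................               ┃ 
000┗━━━━━━━━━━━━━━━━━━━━━━━━━━━━━━━━━━┛ 
                           ┃            


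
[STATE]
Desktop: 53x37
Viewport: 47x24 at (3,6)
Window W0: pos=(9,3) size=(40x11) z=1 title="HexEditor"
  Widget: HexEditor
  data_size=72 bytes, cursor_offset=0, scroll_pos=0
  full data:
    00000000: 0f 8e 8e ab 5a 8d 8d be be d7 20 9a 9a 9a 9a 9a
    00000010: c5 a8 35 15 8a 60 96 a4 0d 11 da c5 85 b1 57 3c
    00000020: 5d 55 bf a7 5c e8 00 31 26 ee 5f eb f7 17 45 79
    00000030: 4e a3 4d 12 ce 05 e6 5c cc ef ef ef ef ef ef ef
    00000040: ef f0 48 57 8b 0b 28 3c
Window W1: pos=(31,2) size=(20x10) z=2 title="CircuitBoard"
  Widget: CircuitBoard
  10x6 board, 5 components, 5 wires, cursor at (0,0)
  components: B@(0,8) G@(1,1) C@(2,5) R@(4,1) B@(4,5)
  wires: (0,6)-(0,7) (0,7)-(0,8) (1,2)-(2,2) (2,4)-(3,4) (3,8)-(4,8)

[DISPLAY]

      ┃00000000  0F 8e 8e ab┃0  [.]            
      ┃00000010  c5 a8 35 15┃                  
      ┃00000020  5d 55 bf a7┃1       G   ·     
      ┃00000030  4e a3 4d 12┃            │     
      ┃00000040  ef f0 48 57┃2           ·     
      ┃                     ┗━━━━━━━━━━━━━━━━━━
      ┃                                      ┃ 
      ┗━━━━━━━━━━━━━━━━━━━━━━━━━━━━━━━━━━━━━━┛ 
                                               
                                               
                                               
                                               
                                               
                                               
                                               
                                               
                                               
                                               
                                               
                                               
                                               
                                               
                                               
                                               


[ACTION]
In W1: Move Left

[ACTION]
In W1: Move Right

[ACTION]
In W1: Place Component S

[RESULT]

      ┃00000000  0F 8e 8e ab┃0      [S]        
      ┃00000010  c5 a8 35 15┃                  
      ┃00000020  5d 55 bf a7┃1       G   ·     
      ┃00000030  4e a3 4d 12┃            │     
      ┃00000040  ef f0 48 57┃2           ·     
      ┃                     ┗━━━━━━━━━━━━━━━━━━
      ┃                                      ┃ 
      ┗━━━━━━━━━━━━━━━━━━━━━━━━━━━━━━━━━━━━━━┛ 
                                               
                                               
                                               
                                               
                                               
                                               
                                               
                                               
                                               
                                               
                                               
                                               
                                               
                                               
                                               
                                               


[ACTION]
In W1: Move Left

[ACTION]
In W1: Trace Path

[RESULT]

      ┃00000000  0F 8e 8e ab┃0  [.]  S         
      ┃00000010  c5 a8 35 15┃                  
      ┃00000020  5d 55 bf a7┃1       G   ·     
      ┃00000030  4e a3 4d 12┃            │     
      ┃00000040  ef f0 48 57┃2           ·     
      ┃                     ┗━━━━━━━━━━━━━━━━━━
      ┃                                      ┃ 
      ┗━━━━━━━━━━━━━━━━━━━━━━━━━━━━━━━━━━━━━━┛ 
                                               
                                               
                                               
                                               
                                               
                                               
                                               
                                               
                                               
                                               
                                               
                                               
                                               
                                               
                                               
                                               


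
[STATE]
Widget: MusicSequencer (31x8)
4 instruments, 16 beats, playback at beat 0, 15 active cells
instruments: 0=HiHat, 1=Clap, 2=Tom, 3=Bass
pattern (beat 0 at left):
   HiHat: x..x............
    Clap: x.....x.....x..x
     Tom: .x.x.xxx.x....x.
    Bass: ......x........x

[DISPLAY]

      ▼123456789012345         
 HiHat█··█············         
  Clap█·····█·····█··█         
   Tom·█·█·███·█····█·         
  Bass······█········█         
                               
                               
                               


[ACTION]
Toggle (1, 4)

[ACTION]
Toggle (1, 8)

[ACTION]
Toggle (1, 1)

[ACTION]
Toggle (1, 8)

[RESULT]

      ▼123456789012345         
 HiHat█··█············         
  Clap██··█·█·····█··█         
   Tom·█·█·███·█····█·         
  Bass······█········█         
                               
                               
                               


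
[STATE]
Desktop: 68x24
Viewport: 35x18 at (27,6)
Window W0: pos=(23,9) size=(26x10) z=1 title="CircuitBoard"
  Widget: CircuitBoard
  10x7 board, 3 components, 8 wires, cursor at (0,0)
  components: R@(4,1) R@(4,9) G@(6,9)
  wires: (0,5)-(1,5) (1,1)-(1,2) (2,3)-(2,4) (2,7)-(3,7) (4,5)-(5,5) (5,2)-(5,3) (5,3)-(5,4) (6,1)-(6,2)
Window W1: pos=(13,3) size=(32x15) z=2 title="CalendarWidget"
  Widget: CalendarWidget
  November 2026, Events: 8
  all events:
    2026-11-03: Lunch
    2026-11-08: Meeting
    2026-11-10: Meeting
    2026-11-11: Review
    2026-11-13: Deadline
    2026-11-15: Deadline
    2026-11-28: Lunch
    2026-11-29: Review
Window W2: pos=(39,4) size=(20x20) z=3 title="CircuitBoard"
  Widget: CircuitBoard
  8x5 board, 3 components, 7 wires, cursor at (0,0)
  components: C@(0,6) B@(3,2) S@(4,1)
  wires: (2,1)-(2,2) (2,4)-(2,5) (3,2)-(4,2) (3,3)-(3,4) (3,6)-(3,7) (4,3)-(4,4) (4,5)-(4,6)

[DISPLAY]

ber 2026    ┠──────────────────┨   
r Sa Su     ┃   0 1 2 3 4 5 6 7┃   
      1     ┃0  [.]            ┃   
 6  7  8*   ┃                  ┃   
 13* 14 15* ┃1                 ┃   
0 21 22     ┃                  ┃   
7 28* 29*   ┃2       · ─ ·     ┃   
            ┃                  ┃   
            ┃3           B   · ┃   
            ┃            │     ┃   
            ┃4       S   ·   · ┃   
━━━━━━━━━━━━┃Cursor: (0,0)     ┃   
━━━━━━━━━━━━┃                  ┃   
            ┃                  ┃   
            ┃                  ┃   
            ┃                  ┃   
            ┃                  ┃   
            ┗━━━━━━━━━━━━━━━━━━┛   


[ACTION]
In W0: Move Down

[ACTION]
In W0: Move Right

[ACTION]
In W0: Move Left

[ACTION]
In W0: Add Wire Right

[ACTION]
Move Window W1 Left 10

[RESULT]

       ┃    ┠──────────────────┨   
       ┃    ┃   0 1 2 3 4 5 6 7┃   
       ┃    ┃0  [.]            ┃   
       ┃━━━━┃                  ┃   
*      ┃rd  ┃1                 ┃   
       ┃────┃                  ┃   
       ┃4 5 ┃2       · ─ ·     ┃   
       ┃    ┃                  ┃   
       ┃    ┃3           B   · ┃   
       ┃ ·  ┃            │     ┃   
       ┃    ┃4       S   ·   · ┃   
━━━━━━━┛    ┃Cursor: (0,0)     ┃   
━━━━━━━━━━━━┃                  ┃   
            ┃                  ┃   
            ┃                  ┃   
            ┃                  ┃   
            ┃                  ┃   
            ┗━━━━━━━━━━━━━━━━━━┛   


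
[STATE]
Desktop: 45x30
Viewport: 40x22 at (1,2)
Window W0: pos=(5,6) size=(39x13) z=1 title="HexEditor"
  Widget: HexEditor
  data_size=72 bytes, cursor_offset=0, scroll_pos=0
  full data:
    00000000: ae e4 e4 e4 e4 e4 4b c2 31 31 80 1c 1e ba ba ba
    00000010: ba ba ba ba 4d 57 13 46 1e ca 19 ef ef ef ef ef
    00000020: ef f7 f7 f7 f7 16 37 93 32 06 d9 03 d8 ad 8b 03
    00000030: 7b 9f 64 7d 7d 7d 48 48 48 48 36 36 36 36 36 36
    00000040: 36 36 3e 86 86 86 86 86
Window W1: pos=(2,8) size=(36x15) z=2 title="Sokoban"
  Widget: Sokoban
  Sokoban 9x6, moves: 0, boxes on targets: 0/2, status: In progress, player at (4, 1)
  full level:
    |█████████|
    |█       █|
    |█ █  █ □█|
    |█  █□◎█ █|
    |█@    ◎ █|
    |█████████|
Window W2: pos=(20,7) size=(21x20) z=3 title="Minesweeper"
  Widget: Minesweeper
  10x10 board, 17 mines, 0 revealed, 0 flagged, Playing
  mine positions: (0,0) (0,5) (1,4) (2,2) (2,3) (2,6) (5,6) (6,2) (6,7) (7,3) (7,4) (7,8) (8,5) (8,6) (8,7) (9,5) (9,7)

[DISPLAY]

                                        
                                        
                                        
                                        
    ┏━━━━━━━━━━━━━━━━━━━━━━━━━━━━━━━━━━━
    ┃ HexEditor    ┏━━━━━━━━━━━━━━━━━━━┓
 ┏━━━━━━━━━━━━━━━━━┃ Minesweeper       ┃
 ┃ Sokoban         ┠───────────────────┨
 ┠─────────────────┃■■■■■■■■■■         ┃
 ┃█████████        ┃■■■■■■■■■■         ┃
 ┃█       █        ┃■■■■■■■■■■         ┃
 ┃█ █  █ □█        ┃■■■■■■■■■■         ┃
 ┃█  █□◎█ █        ┃■■■■■■■■■■         ┃
 ┃█@    ◎ █        ┃■■■■■■■■■■         ┃
 ┃█████████        ┃■■■■■■■■■■         ┃
 ┃Moves: 0  0/2    ┃■■■■■■■■■■         ┃
 ┃                 ┃■■■■■■■■■■         ┃
 ┃                 ┃■■■■■■■■■■         ┃
 ┃                 ┃                   ┃
 ┃                 ┃                   ┃
 ┗━━━━━━━━━━━━━━━━━┃                   ┃
                   ┃                   ┃


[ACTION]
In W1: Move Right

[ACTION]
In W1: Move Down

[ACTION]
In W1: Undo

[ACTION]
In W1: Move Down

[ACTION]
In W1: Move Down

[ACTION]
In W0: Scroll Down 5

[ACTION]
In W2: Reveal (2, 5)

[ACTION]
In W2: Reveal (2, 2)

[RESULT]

                                        
                                        
                                        
                                        
    ┏━━━━━━━━━━━━━━━━━━━━━━━━━━━━━━━━━━━
    ┃ HexEditor    ┏━━━━━━━━━━━━━━━━━━━┓
 ┏━━━━━━━━━━━━━━━━━┃ Minesweeper       ┃
 ┃ Sokoban         ┠───────────────────┨
 ┠─────────────────┃✹■■■■✹■■■■         ┃
 ┃█████████        ┃■■■■✹■■■■■         ┃
 ┃█       █        ┃■■✹✹■2✹■■■         ┃
 ┃█ █  █ □█        ┃■■■■■■■■■■         ┃
 ┃█  █□◎█ █        ┃■■■■■■■■■■         ┃
 ┃█@    ◎ █        ┃■■■■■■✹■■■         ┃
 ┃█████████        ┃■■✹■■■■✹■■         ┃
 ┃Moves: 0  0/2    ┃■■■✹✹■■■✹■         ┃
 ┃                 ┃■■■■■✹✹✹■■         ┃
 ┃                 ┃■■■■■✹■✹■■         ┃
 ┃                 ┃                   ┃
 ┃                 ┃                   ┃
 ┗━━━━━━━━━━━━━━━━━┃                   ┃
                   ┃                   ┃


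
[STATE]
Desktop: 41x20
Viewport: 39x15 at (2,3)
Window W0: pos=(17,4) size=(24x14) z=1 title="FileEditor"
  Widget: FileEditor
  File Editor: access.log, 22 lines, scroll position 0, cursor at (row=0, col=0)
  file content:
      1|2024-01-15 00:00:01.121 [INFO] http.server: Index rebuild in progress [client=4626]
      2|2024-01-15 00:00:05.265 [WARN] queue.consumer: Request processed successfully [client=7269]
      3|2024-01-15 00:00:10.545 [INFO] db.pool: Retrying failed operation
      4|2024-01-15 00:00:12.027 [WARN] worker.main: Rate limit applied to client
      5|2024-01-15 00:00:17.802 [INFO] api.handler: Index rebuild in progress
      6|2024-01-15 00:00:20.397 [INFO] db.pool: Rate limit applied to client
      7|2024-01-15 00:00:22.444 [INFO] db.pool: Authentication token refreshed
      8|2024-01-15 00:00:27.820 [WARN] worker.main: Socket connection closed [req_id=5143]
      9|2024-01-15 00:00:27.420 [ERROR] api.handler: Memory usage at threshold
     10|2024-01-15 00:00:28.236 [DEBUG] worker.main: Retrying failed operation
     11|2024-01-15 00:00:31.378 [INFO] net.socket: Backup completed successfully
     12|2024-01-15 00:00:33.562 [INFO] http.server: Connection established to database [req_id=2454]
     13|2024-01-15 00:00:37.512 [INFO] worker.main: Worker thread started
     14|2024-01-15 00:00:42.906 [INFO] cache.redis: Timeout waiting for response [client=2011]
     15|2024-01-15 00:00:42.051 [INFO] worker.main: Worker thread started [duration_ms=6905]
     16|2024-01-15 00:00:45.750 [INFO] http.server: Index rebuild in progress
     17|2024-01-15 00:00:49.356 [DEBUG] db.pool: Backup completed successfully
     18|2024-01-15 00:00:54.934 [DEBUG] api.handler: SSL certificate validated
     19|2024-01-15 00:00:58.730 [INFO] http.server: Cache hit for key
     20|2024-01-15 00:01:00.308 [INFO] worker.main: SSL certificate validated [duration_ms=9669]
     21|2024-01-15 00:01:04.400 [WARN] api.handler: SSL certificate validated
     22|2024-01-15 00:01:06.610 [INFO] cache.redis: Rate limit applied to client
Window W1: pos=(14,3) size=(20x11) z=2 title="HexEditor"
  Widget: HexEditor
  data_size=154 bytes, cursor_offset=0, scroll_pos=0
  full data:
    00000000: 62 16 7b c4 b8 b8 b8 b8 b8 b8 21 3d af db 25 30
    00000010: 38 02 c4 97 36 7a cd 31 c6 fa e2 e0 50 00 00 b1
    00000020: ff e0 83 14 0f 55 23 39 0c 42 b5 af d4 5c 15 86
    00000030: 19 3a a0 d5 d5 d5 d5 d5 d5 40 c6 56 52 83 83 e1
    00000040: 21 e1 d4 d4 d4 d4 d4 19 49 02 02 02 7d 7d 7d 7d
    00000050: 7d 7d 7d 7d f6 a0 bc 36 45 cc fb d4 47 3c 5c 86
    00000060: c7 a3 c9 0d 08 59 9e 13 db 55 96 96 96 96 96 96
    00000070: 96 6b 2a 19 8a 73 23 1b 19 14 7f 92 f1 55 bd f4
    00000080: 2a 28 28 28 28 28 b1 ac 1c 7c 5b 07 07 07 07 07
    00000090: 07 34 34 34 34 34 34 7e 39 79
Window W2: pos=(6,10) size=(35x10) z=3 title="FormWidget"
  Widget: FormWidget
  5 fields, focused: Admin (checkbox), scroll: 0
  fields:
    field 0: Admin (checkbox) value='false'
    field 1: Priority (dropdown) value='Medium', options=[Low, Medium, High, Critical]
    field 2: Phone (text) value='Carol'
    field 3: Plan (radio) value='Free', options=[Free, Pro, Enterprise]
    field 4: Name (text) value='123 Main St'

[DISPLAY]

            ┏━━━━━━━━━━━━━━━━━━┓       
            ┃ HexEditor        ┃━━━━━━┓
            ┠──────────────────┨      ┃
            ┃00000000  62 16 7b┃──────┨
            ┃00000010  38 02 c4┃:01.1▲┃
            ┃00000020  ff e0 83┃:05.2█┃
            ┃00000030  19 3a a0┃:10.5░┃
    ┏━━━━━━━━━━━━━━━━━━━━━━━━━━━━━━━━━┓
    ┃ FormWidget                      ┃
    ┠─────────────────────────────────┨
    ┃> Admin:      [ ]                ┃
    ┃  Priority:   [Medium          ▼]┃
    ┃  Phone:      [Carol            ]┃
    ┃  Plan:       (●) Free  ( ) Pro  ┃
    ┃  Name:       [123 Main St      ]┃


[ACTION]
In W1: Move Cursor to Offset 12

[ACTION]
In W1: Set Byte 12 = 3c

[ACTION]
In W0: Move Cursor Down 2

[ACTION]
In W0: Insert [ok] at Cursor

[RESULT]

            ┏━━━━━━━━━━━━━━━━━━┓       
            ┃ HexEditor        ┃━━━━━━┓
            ┠──────────────────┨      ┃
            ┃00000000  62 16 7b┃──────┨
            ┃00000010  38 02 c4┃:01.1▲┃
            ┃00000020  ff e0 83┃:05.2█┃
            ┃00000030  19 3a a0┃00:10░┃
    ┏━━━━━━━━━━━━━━━━━━━━━━━━━━━━━━━━━┓
    ┃ FormWidget                      ┃
    ┠─────────────────────────────────┨
    ┃> Admin:      [ ]                ┃
    ┃  Priority:   [Medium          ▼]┃
    ┃  Phone:      [Carol            ]┃
    ┃  Plan:       (●) Free  ( ) Pro  ┃
    ┃  Name:       [123 Main St      ]┃


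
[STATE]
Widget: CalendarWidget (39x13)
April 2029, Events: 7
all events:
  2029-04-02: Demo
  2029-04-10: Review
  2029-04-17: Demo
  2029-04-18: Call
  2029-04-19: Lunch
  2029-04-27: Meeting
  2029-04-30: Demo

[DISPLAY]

               April 2029              
Mo Tu We Th Fr Sa Su                   
                   1                   
 2*  3  4  5  6  7  8                  
 9 10* 11 12 13 14 15                  
16 17* 18* 19* 20 21 22                
23 24 25 26 27* 28 29                  
30*                                    
                                       
                                       
                                       
                                       
                                       


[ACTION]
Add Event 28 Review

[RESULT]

               April 2029              
Mo Tu We Th Fr Sa Su                   
                   1                   
 2*  3  4  5  6  7  8                  
 9 10* 11 12 13 14 15                  
16 17* 18* 19* 20 21 22                
23 24 25 26 27* 28* 29                 
30*                                    
                                       
                                       
                                       
                                       
                                       


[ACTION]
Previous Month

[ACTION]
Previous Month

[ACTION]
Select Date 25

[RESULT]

             February 2029             
Mo Tu We Th Fr Sa Su                   
          1  2  3  4                   
 5  6  7  8  9 10 11                   
12 13 14 15 16 17 18                   
19 20 21 22 23 24 [25]                 
26 27 28                               
                                       
                                       
                                       
                                       
                                       
                                       


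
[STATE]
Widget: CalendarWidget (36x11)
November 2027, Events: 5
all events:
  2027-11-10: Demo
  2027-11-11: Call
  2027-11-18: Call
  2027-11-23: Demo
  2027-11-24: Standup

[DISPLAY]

           November 2027            
Mo Tu We Th Fr Sa Su                
 1  2  3  4  5  6  7                
 8  9 10* 11* 12 13 14              
15 16 17 18* 19 20 21               
22 23* 24* 25 26 27 28              
29 30                               
                                    
                                    
                                    
                                    


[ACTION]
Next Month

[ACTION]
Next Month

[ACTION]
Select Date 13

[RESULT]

            January 2028            
Mo Tu We Th Fr Sa Su                
                1  2                
 3  4  5  6  7  8  9                
10 11 12 [13] 14 15 16              
17 18 19 20 21 22 23                
24 25 26 27 28 29 30                
31                                  
                                    
                                    
                                    


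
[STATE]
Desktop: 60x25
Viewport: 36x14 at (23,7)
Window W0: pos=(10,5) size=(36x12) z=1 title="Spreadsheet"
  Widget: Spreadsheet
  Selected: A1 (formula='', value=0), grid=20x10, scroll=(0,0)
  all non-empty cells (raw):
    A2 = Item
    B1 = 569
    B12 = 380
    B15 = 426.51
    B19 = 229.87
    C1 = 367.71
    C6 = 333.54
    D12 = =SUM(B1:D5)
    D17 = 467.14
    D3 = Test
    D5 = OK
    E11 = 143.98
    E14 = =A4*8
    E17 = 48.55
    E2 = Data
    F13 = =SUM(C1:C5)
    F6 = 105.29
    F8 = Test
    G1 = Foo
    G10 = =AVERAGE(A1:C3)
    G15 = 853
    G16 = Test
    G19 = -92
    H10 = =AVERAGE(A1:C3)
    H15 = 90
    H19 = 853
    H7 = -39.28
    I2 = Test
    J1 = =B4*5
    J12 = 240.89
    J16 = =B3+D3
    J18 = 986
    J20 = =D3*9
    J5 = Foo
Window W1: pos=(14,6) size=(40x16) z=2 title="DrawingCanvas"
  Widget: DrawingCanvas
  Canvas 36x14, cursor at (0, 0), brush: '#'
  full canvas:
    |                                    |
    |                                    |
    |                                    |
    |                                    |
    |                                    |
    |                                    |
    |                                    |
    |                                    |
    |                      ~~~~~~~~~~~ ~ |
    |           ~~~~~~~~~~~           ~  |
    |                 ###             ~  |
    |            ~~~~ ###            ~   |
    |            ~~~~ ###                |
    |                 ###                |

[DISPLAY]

Canvas                        ┃     
──────────────────────────────┨     
                              ┃     
                              ┃     
                              ┃     
                              ┃     
                              ┃     
                              ┃     
                              ┃     
                              ┃     
              ~~~~~~~~~~~ ~   ┃     
   ~~~~~~~~~~~           ~    ┃     
         ###             ~    ┃     
    ~~~~ ###            ~     ┃     


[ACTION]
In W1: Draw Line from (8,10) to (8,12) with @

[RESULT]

Canvas                        ┃     
──────────────────────────────┨     
                              ┃     
                              ┃     
                              ┃     
                              ┃     
                              ┃     
                              ┃     
                              ┃     
                              ┃     
  @@@         ~~~~~~~~~~~ ~   ┃     
   ~~~~~~~~~~~           ~    ┃     
         ###             ~    ┃     
    ~~~~ ###            ~     ┃     


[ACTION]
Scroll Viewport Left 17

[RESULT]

    ┠───┃ DrawingCanvas             
    ┃A1:┠───────────────────────────
    ┃   ┃+                          
    ┃---┃                           
    ┃  1┃                           
    ┃  2┃                           
    ┃  3┃                           
    ┃  4┃                           
    ┃  5┃                           
    ┗━━━┃                           
        ┃          @@@         ~~~~~
        ┃           ~~~~~~~~~~~     
        ┃                 ###       
        ┃            ~~~~ ###       


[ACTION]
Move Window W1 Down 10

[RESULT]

    ┠───────────────────────────────
    ┃A1:                            
    ┃   ┏━━━━━━━━━━━━━━━━━━━━━━━━━━━
    ┃---┃ DrawingCanvas             
    ┃  1┠───────────────────────────
    ┃  2┃+                          
    ┃  3┃                           
    ┃  4┃                           
    ┃  5┃                           
    ┗━━━┃                           
        ┃                           
        ┃                           
        ┃                           
        ┃          @@@         ~~~~~


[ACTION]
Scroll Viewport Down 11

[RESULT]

    ┃  1┠───────────────────────────
    ┃  2┃+                          
    ┃  3┃                           
    ┃  4┃                           
    ┃  5┃                           
    ┗━━━┃                           
        ┃                           
        ┃                           
        ┃                           
        ┃          @@@         ~~~~~
        ┃           ~~~~~~~~~~~     
        ┃                 ###       
        ┃            ~~~~ ###       
        ┗━━━━━━━━━━━━━━━━━━━━━━━━━━━


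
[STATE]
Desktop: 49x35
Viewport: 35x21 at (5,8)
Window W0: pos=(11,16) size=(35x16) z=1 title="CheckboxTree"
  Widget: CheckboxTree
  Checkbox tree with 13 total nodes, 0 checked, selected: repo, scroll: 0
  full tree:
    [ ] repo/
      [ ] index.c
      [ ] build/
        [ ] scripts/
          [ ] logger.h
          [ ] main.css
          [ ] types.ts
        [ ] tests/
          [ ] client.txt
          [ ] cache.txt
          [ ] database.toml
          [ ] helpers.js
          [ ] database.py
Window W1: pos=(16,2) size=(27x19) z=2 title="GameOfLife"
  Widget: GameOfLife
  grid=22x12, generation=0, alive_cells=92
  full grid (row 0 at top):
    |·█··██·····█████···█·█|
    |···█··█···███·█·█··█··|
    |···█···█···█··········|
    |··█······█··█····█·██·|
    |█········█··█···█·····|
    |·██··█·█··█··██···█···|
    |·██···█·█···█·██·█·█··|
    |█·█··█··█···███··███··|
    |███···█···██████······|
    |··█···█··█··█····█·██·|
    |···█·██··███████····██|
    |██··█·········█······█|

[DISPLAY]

           ┃···█···█···█·········· 
           ┃··█······█··█····█·██· 
           ┃█········█··█···█····· 
           ┃·██··█·█··█··██···█··· 
           ┃·██···█·█···█·██·█·█·· 
           ┃█·█··█··█···███··███·· 
           ┃███···█···██████······ 
           ┃··█···█··█··█····█·██· 
      ┏━━━━┃···█·██··███████····██ 
      ┃ Che┃██··█·········█······█ 
      ┠────┃                       
      ┃>[ ]┃                       
      ┃   [┗━━━━━━━━━━━━━━━━━━━━━━━
      ┃   [ ] build/               
      ┃     [ ] scripts/           
      ┃       [ ] logger.h         
      ┃       [ ] main.css         
      ┃       [ ] types.ts         
      ┃     [ ] tests/             
      ┃       [ ] client.txt       
      ┃       [ ] cache.txt        


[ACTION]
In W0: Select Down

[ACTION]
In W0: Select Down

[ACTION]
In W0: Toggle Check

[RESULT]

           ┃···█···█···█·········· 
           ┃··█······█··█····█·██· 
           ┃█········█··█···█····· 
           ┃·██··█·█··█··██···█··· 
           ┃·██···█·█···█·██·█·█·· 
           ┃█·█··█··█···███··███·· 
           ┃███···█···██████······ 
           ┃··█···█··█··█····█·██· 
      ┏━━━━┃···█·██··███████····██ 
      ┃ Che┃██··█·········█······█ 
      ┠────┃                       
      ┃ [-]┃                       
      ┃   [┗━━━━━━━━━━━━━━━━━━━━━━━
      ┃>  [x] build/               
      ┃     [x] scripts/           
      ┃       [x] logger.h         
      ┃       [x] main.css         
      ┃       [x] types.ts         
      ┃     [x] tests/             
      ┃       [x] client.txt       
      ┃       [x] cache.txt        


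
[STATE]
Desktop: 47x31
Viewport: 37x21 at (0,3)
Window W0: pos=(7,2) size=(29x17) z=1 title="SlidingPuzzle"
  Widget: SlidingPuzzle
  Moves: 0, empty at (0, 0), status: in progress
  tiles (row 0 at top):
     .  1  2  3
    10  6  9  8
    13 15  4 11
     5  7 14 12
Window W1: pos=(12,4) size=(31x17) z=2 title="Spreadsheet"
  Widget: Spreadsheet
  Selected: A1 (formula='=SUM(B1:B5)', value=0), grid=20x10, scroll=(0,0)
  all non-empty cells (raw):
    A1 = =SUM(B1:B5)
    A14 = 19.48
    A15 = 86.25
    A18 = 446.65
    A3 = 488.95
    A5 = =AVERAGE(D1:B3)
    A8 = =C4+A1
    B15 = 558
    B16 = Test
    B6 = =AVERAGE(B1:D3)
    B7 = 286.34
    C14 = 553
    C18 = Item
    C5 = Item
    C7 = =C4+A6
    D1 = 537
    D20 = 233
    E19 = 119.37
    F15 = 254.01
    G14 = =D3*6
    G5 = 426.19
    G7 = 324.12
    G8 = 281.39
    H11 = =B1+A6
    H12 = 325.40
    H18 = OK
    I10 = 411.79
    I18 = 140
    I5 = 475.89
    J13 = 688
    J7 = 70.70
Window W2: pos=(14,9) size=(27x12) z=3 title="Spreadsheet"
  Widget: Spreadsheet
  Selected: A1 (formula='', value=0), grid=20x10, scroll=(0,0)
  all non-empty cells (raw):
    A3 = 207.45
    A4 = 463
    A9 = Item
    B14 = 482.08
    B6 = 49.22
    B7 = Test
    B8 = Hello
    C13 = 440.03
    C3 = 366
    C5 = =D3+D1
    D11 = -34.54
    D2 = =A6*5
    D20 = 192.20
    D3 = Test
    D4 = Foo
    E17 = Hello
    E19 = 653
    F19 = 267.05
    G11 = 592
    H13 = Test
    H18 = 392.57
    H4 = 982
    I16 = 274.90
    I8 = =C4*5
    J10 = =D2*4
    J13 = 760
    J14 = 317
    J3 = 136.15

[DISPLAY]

       ┃ SlidingPuzzle             ┃ 
       ┠────┏━━━━━━━━━━━━━━━━━━━━━━━━
       ┃┌───┃ Spreadsheet            
       ┃│   ┠────────────────────────
       ┃├───┃A1: =SUM(B1:B5)         
       ┃│ 10┃       A       B       C
       ┃├───┃-┏━━━━━━━━━━━━━━━━━━━━━━
       ┃│ 13┃ ┃ Spreadsheet          
       ┃├───┃ ┠──────────────────────
       ┃│  5┃ ┃A1:                   
       ┃└───┃ ┃       A       B      
       ┃Move┃ ┃----------------------
       ┃    ┃ ┃  1      [0]       0  
       ┃    ┃ ┃  2        0       0  
       ┃    ┃ ┃  3   207.45       0  
       ┗━━━━┃ ┃  4      463       0  
            ┃ ┃  5        0       0#E
            ┗━┗━━━━━━━━━━━━━━━━━━━━━━
                                     
                                     
                                     


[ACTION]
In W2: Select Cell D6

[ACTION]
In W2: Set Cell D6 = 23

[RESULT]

       ┃ SlidingPuzzle             ┃ 
       ┠────┏━━━━━━━━━━━━━━━━━━━━━━━━
       ┃┌───┃ Spreadsheet            
       ┃│   ┠────────────────────────
       ┃├───┃A1: =SUM(B1:B5)         
       ┃│ 10┃       A       B       C
       ┃├───┃-┏━━━━━━━━━━━━━━━━━━━━━━
       ┃│ 13┃ ┃ Spreadsheet          
       ┃├───┃ ┠──────────────────────
       ┃│  5┃ ┃D6: 23                
       ┃└───┃ ┃       A       B      
       ┃Move┃ ┃----------------------
       ┃    ┃ ┃  1        0       0  
       ┃    ┃ ┃  2        0       0  
       ┃    ┃ ┃  3   207.45       0  
       ┗━━━━┃ ┃  4      463       0  
            ┃ ┃  5        0       0#E
            ┗━┗━━━━━━━━━━━━━━━━━━━━━━
                                     
                                     
                                     
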